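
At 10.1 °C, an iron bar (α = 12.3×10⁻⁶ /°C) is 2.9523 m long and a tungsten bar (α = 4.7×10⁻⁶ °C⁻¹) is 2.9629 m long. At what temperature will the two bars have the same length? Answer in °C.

T = 483.6 °C

L₁(1 + α₁ΔT) = L₂(1 + α₂ΔT) ⇒ ΔT = (L₂ − L₁)/(α₁L₁ − α₂L₂)
L₂ − L₁ = 2.9629 − 2.9523 = 1.06×10⁻² m
α₁L₁ − α₂L₂ = 12.3×10⁻⁶×2.9523 − 4.7×10⁻⁶×2.9629 = 2.238766×10⁻⁵ m/K
ΔT = 1.06×10⁻² / 2.238766×10⁻⁵ = 473.475 K
T = 10.1 + 473.475 = 483.575 °C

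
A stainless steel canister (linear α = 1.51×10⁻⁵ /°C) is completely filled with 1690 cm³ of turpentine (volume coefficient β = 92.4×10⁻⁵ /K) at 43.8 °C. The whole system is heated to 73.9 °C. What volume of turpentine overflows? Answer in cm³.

44.7 cm³

The canister also expands: β_container ≈ 3α = 4.53×10⁻⁵ /K
Net overflow = V₀(β_liq − 3α_cont)ΔT
β − 3α = 9.24×10⁻⁴ − 4.53×10⁻⁵ = 8.787×10⁻⁴ /K; ΔT = 30.1 K
ΔV = 1690 × 8.787×10⁻⁴ × 30.1 = 44.7 cm³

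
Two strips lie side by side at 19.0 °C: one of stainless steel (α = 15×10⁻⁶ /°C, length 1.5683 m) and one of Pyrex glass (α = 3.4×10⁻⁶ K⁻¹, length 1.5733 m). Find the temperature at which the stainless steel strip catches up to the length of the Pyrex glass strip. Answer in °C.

Equal length when α₁L₁ΔT − α₂L₂ΔT = L₂ − L₁ = 5.00×10⁻³ m
α₁L₁ = 2.35245×10⁻⁵, α₂L₂ = 5.34922×10⁻⁶ → Δ(αL) = 1.817528×10⁻⁵ m/K
ΔT = 5.00×10⁻³ / 1.817528×10⁻⁵ = 275.099 K, so T = 19.0 + 275.099 = 294.099 °C

T = 294.1 °C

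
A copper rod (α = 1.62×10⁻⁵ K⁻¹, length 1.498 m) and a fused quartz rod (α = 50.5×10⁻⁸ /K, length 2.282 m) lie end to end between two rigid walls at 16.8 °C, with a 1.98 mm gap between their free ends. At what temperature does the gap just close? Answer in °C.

Gap closes when ΔL₁ + ΔL₂ = 1.98 mm = 1.98×10⁻³ m
(α₁L₁ + α₂L₂)ΔT = g
α₁L₁ + α₂L₂ = 1.62×10⁻⁵×1.498 + 50.5×10⁻⁸×2.282 = 2.542001×10⁻⁵ m/K
ΔT = 1.98×10⁻³ / 2.542001×10⁻⁵ = 77.891 K
T = 16.8 + 77.891 = 94.691 °C

T = 94.7 °C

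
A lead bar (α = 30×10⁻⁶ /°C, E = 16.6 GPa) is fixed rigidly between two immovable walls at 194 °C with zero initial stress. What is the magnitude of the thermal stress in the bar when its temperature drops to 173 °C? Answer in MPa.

σ = 10.5 MPa

Fully constrained: the free strain ε = αΔT is blocked, so σ = Eε = EαΔT.
|ΔT| = 21 K
σ = 16.6×10⁹ × 30×10⁻⁶ × 21 = 1.05×10⁷ Pa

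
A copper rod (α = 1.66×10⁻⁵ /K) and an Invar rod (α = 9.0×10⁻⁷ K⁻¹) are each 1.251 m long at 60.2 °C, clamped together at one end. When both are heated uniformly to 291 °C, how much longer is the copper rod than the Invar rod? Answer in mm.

4.53 mm

ΔT = 230.8 K
copper: ΔL = 1.66×10⁻⁵ × 1.251 m × 230.8 = 4.7929×10⁻³ m = 4.7929 mm
Invar: ΔL = 9.0×10⁻⁷ × 1.251 m × 230.8 = 2.5986×10⁻⁴ m = 0.25986 mm
difference = 4.7929 − 0.25986 = 4.53304 mm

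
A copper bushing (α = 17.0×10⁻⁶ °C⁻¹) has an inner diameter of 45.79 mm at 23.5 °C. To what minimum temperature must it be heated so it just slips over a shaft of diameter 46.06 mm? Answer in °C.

Required Δd = 46.06 − 45.79 = 0.27 mm
Δd = αd₀ΔT ⇒ ΔT = Δd/(αd₀) = 0.27 / (17.0×10⁻⁶ × 45.79) = 346.85 K
T_min = 23.5 + 346.85 = 370.35 °C

T = 370 °C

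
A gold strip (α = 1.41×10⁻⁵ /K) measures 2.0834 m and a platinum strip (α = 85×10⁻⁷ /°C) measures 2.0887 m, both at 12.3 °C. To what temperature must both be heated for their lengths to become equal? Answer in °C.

T = 468.3 °C

Equal length when α₁L₁ΔT − α₂L₂ΔT = L₂ − L₁ = 5.30×10⁻³ m
α₁L₁ = 2.937594×10⁻⁵, α₂L₂ = 1.775395×10⁻⁵ → Δ(αL) = 1.162199×10⁻⁵ m/K
ΔT = 5.30×10⁻³ / 1.162199×10⁻⁵ = 456.032 K, so T = 12.3 + 456.032 = 468.332 °C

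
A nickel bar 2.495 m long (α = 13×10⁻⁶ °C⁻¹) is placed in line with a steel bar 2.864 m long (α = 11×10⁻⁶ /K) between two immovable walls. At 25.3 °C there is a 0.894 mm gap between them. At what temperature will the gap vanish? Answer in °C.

T = 39.3 °C

α₁L₁ = 3.2435×10⁻⁵ m/K, α₂L₂ = 3.1504×10⁻⁵ m/K → total 6.3939×10⁻⁵ m/K
ΔT = g/(α₁L₁+α₂L₂) = 8.94×10⁻⁴ / 6.3939×10⁻⁵ = 13.982 K
T = 25.3 + 13.982 = 39.282 °C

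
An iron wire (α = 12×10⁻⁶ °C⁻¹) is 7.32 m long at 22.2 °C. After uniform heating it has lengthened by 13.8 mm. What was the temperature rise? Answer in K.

ΔT = 157 K

ΔL = αL₀ΔT ⇒ ΔT = ΔL / (αL₀)
ΔT = 13.8×10⁻³ m / (12×10⁻⁶ × 7.32 m) = 157.10 K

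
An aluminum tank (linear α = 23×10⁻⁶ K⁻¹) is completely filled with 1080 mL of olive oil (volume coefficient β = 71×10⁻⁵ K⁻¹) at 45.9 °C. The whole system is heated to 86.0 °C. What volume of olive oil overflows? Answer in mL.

The tank also expands: β_container ≈ 3α = 6.9×10⁻⁵ /K
Net overflow = V₀(β_liq − 3α_cont)ΔT
β − 3α = 7.10×10⁻⁴ − 6.9×10⁻⁵ = 6.41×10⁻⁴ /K; ΔT = 40.1 K
ΔV = 1080 × 6.41×10⁻⁴ × 40.1 = 27.8 mL

27.8 mL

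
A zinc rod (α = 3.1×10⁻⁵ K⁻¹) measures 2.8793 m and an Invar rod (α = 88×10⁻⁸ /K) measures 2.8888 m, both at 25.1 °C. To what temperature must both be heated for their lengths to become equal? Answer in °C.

L₁(1 + α₁ΔT) = L₂(1 + α₂ΔT) ⇒ ΔT = (L₂ − L₁)/(α₁L₁ − α₂L₂)
L₂ − L₁ = 2.8888 − 2.8793 = 9.50×10⁻³ m
α₁L₁ − α₂L₂ = 3.1×10⁻⁵×2.8793 − 88×10⁻⁸×2.8888 = 8.6716156×10⁻⁵ m/K
ΔT = 9.50×10⁻³ / 8.6716156×10⁻⁵ = 109.553 K
T = 25.1 + 109.553 = 134.653 °C

T = 134.7 °C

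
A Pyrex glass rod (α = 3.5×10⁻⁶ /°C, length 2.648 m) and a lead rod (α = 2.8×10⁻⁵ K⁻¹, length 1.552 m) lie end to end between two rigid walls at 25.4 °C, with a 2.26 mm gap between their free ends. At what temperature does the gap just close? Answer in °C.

α₁L₁ = 9.268×10⁻⁶ m/K, α₂L₂ = 4.3456×10⁻⁵ m/K → total 5.2724×10⁻⁵ m/K
ΔT = g/(α₁L₁+α₂L₂) = 2.26×10⁻³ / 5.2724×10⁻⁵ = 42.865 K
T = 25.4 + 42.865 = 68.265 °C

T = 68.3 °C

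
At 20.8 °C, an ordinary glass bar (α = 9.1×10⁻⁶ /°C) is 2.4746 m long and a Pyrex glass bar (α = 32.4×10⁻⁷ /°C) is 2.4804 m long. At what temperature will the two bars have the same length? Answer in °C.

T = 421.3 °C

Equal length when α₁L₁ΔT − α₂L₂ΔT = L₂ − L₁ = 5.80×10⁻³ m
α₁L₁ = 2.251886×10⁻⁵, α₂L₂ = 8.036496×10⁻⁶ → Δ(αL) = 1.4482364×10⁻⁵ m/K
ΔT = 5.80×10⁻³ / 1.4482364×10⁻⁵ = 400.487 K, so T = 20.8 + 400.487 = 421.287 °C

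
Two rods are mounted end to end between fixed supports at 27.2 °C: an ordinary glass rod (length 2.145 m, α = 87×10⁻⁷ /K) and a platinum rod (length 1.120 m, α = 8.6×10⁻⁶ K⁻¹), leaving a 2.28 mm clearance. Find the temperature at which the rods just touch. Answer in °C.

T = 108 °C

Gap closes when ΔL₁ + ΔL₂ = 2.28 mm = 2.28×10⁻³ m
(α₁L₁ + α₂L₂)ΔT = g
α₁L₁ + α₂L₂ = 87×10⁻⁷×2.145 + 8.6×10⁻⁶×1.120 = 2.82935×10⁻⁵ m/K
ΔT = 2.28×10⁻³ / 2.82935×10⁻⁵ = 80.58 K
T = 27.2 + 80.58 = 107.78 °C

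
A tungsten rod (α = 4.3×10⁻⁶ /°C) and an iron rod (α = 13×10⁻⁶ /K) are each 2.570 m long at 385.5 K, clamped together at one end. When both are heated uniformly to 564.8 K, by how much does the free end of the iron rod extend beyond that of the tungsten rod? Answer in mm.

ΔT = 179.3 K
tungsten: ΔL = 4.3×10⁻⁶ × 2.570 m × 179.3 = 1.9814×10⁻³ m = 1.9814 mm
iron: ΔL = 13×10⁻⁶ × 2.570 m × 179.3 = 5.9904×10⁻³ m = 5.9904 mm
difference = 5.9904 − 1.9814 = 4.0090 mm

4.01 mm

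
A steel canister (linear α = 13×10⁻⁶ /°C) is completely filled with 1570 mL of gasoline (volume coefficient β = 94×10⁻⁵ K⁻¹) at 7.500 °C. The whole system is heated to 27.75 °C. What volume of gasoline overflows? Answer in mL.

The canister also expands: β_container ≈ 3α = 3.9×10⁻⁵ /K
Net overflow = V₀(β_liq − 3α_cont)ΔT
β − 3α = 9.40×10⁻⁴ − 3.9×10⁻⁵ = 9.01×10⁻⁴ /K; ΔT = 20.250 K
ΔV = 1570 × 9.01×10⁻⁴ × 20.250 = 28.6 mL

28.6 mL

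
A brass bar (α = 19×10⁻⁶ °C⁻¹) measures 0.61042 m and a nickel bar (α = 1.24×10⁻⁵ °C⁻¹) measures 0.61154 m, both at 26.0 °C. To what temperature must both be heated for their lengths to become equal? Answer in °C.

T = 305.0 °C

L₁(1 + α₁ΔT) = L₂(1 + α₂ΔT) ⇒ ΔT = (L₂ − L₁)/(α₁L₁ − α₂L₂)
L₂ − L₁ = 0.61154 − 0.61042 = 1.12×10⁻³ m
α₁L₁ − α₂L₂ = 19×10⁻⁶×0.61042 − 1.24×10⁻⁵×0.61154 = 4.014884×10⁻⁶ m/K
ΔT = 1.12×10⁻³ / 4.014884×10⁻⁶ = 278.962 K
T = 26.0 + 278.962 = 304.962 °C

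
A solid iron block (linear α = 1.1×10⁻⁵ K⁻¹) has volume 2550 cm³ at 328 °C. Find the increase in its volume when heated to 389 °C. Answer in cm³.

Isotropic solid: β ≈ 3α = 3.3×10⁻⁵ /K; ΔT = 61 K
ΔV = 3αV₀ΔT = 3(1.1×10⁻⁵)(2550)(61) = 5.13 cm³

ΔV = 5.13 cm³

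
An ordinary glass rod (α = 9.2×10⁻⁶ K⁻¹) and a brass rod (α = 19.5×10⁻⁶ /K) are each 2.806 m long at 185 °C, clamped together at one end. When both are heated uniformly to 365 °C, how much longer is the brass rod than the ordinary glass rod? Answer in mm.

ΔT = 180 K
ordinary glass: ΔL = 9.2×10⁻⁶ × 2.806 m × 180 = 4.6467×10⁻³ m = 4.6467 mm
brass: ΔL = 19.5×10⁻⁶ × 2.806 m × 180 = 9.8491×10⁻³ m = 9.8491 mm
difference = 9.8491 − 4.6467 = 5.2024 mm

5.20 mm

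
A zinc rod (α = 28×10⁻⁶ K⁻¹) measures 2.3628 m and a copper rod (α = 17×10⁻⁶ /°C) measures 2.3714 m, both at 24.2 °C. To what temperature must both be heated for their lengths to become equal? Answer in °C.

Equal length when α₁L₁ΔT − α₂L₂ΔT = L₂ − L₁ = 8.60×10⁻³ m
α₁L₁ = 6.61584×10⁻⁵, α₂L₂ = 4.03138×10⁻⁵ → Δ(αL) = 2.58446×10⁻⁵ m/K
ΔT = 8.60×10⁻³ / 2.58446×10⁻⁵ = 332.758 K, so T = 24.2 + 332.758 = 356.958 °C

T = 357.0 °C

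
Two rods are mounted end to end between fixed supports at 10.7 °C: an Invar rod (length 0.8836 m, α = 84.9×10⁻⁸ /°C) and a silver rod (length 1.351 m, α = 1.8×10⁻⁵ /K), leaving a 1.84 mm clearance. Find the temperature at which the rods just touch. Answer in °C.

Gap closes when ΔL₁ + ΔL₂ = 1.84 mm = 1.84×10⁻³ m
(α₁L₁ + α₂L₂)ΔT = g
α₁L₁ + α₂L₂ = 84.9×10⁻⁸×0.8836 + 1.8×10⁻⁵×1.351 = 2.50681764×10⁻⁵ m/K
ΔT = 1.84×10⁻³ / 2.50681764×10⁻⁵ = 73.400 K
T = 10.7 + 73.400 = 84.100 °C

T = 84.1 °C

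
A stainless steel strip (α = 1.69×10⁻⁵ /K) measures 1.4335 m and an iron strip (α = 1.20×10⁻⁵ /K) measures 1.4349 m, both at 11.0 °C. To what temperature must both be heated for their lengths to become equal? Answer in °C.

L₁(1 + α₁ΔT) = L₂(1 + α₂ΔT) ⇒ ΔT = (L₂ − L₁)/(α₁L₁ − α₂L₂)
L₂ − L₁ = 1.4349 − 1.4335 = 1.40×10⁻³ m
α₁L₁ − α₂L₂ = 1.69×10⁻⁵×1.4335 − 1.20×10⁻⁵×1.4349 = 7.00735×10⁻⁶ m/K
ΔT = 1.40×10⁻³ / 7.00735×10⁻⁶ = 199.790 K
T = 11.0 + 199.790 = 210.790 °C

T = 210.8 °C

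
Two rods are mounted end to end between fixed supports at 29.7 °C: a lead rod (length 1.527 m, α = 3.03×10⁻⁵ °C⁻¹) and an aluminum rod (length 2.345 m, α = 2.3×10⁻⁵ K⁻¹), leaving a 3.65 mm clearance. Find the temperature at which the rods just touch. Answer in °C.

T = 66.1 °C

Gap closes when ΔL₁ + ΔL₂ = 3.65 mm = 3.65×10⁻³ m
(α₁L₁ + α₂L₂)ΔT = g
α₁L₁ + α₂L₂ = 3.03×10⁻⁵×1.527 + 2.3×10⁻⁵×2.345 = 1.002031×10⁻⁴ m/K
ΔT = 3.65×10⁻³ / 1.002031×10⁻⁴ = 36.426 K
T = 29.7 + 36.426 = 66.126 °C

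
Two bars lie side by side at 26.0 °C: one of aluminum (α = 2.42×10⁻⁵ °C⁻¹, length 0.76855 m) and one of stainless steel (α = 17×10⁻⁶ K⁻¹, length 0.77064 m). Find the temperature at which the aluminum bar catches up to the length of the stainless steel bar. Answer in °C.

T = 406.1 °C

Equal length when α₁L₁ΔT − α₂L₂ΔT = L₂ − L₁ = 2.09×10⁻³ m
α₁L₁ = 1.859891×10⁻⁵, α₂L₂ = 1.310088×10⁻⁵ → Δ(αL) = 5.49803×10⁻⁶ m/K
ΔT = 2.09×10⁻³ / 5.49803×10⁻⁶ = 380.136 K, so T = 26.0 + 380.136 = 406.136 °C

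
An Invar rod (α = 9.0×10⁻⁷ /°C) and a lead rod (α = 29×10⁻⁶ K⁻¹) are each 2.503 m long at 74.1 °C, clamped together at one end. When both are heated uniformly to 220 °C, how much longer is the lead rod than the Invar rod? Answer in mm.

10.3 mm

ΔT = 145.9 K
Invar: ΔL = 9.0×10⁻⁷ × 2.503 m × 145.9 = 3.2867×10⁻⁴ m = 0.32867 mm
lead: ΔL = 29×10⁻⁶ × 2.503 m × 145.9 = 1.0590×10⁻² m = 10.590 mm
difference = 10.590 − 0.32867 = 10.26133 mm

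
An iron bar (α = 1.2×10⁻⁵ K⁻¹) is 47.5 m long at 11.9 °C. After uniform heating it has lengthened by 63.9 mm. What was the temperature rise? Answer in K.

ΔL = αL₀ΔT ⇒ ΔT = ΔL / (αL₀)
ΔT = 63.9×10⁻³ m / (1.2×10⁻⁵ × 47.5 m) = 112.11 K

ΔT = 112 K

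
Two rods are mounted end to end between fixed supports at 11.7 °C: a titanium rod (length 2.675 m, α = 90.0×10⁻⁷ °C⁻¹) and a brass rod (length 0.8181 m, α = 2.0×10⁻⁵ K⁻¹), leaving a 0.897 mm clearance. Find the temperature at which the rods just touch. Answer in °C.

T = 33.9 °C

Gap closes when ΔL₁ + ΔL₂ = 0.897 mm = 8.97×10⁻⁴ m
(α₁L₁ + α₂L₂)ΔT = g
α₁L₁ + α₂L₂ = 90.0×10⁻⁷×2.675 + 2.0×10⁻⁵×0.8181 = 4.0437×10⁻⁵ m/K
ΔT = 8.97×10⁻⁴ / 4.0437×10⁻⁵ = 22.183 K
T = 11.7 + 22.183 = 33.883 °C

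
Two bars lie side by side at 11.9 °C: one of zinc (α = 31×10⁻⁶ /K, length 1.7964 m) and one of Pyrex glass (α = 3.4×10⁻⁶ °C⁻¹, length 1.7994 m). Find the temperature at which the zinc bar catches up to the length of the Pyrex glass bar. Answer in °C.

T = 72.42 °C

L₁(1 + α₁ΔT) = L₂(1 + α₂ΔT) ⇒ ΔT = (L₂ − L₁)/(α₁L₁ − α₂L₂)
L₂ − L₁ = 1.7994 − 1.7964 = 3.00×10⁻³ m
α₁L₁ − α₂L₂ = 31×10⁻⁶×1.7964 − 3.4×10⁻⁶×1.7994 = 4.957044×10⁻⁵ m/K
ΔT = 3.00×10⁻³ / 4.957044×10⁻⁵ = 60.5199 K
T = 11.9 + 60.5199 = 72.4199 °C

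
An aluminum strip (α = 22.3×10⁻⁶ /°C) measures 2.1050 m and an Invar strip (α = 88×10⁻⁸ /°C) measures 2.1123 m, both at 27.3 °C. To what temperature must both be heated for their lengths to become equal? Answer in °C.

T = 189.2 °C

L₁(1 + α₁ΔT) = L₂(1 + α₂ΔT) ⇒ ΔT = (L₂ − L₁)/(α₁L₁ − α₂L₂)
L₂ − L₁ = 2.1123 − 2.1050 = 7.30×10⁻³ m
α₁L₁ − α₂L₂ = 22.3×10⁻⁶×2.1050 − 88×10⁻⁸×2.1123 = 4.5082676×10⁻⁵ m/K
ΔT = 7.30×10⁻³ / 4.5082676×10⁻⁵ = 161.925 K
T = 27.3 + 161.925 = 189.225 °C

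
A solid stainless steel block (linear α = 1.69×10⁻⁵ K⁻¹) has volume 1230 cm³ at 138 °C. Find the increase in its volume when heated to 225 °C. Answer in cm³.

ΔV = 5.43 cm³

Isotropic solid: β ≈ 3α = 5.1×10⁻⁵ /K; ΔT = 87 K
ΔV = 3αV₀ΔT = 3(1.69×10⁻⁵)(1230)(87) = 5.43 cm³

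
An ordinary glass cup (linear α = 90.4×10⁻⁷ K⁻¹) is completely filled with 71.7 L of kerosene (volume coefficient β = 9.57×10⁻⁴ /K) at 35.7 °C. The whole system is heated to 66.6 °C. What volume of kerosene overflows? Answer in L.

2.06 L

The cup also expands: β_container ≈ 3α = 2.712×10⁻⁵ /K
Net overflow = V₀(β_liq − 3α_cont)ΔT
β − 3α = 9.57×10⁻⁴ − 2.712×10⁻⁵ = 9.2988×10⁻⁴ /K; ΔT = 30.9 K
ΔV = 71.7 × 9.2988×10⁻⁴ × 30.9 = 2.06 L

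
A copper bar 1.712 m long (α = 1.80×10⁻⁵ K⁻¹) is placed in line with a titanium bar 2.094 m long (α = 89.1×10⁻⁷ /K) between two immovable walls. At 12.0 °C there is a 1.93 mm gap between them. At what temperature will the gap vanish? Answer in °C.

T = 51.0 °C

Gap closes when ΔL₁ + ΔL₂ = 1.93 mm = 1.93×10⁻³ m
(α₁L₁ + α₂L₂)ΔT = g
α₁L₁ + α₂L₂ = 1.80×10⁻⁵×1.712 + 89.1×10⁻⁷×2.094 = 4.947354×10⁻⁵ m/K
ΔT = 1.93×10⁻³ / 4.947354×10⁻⁵ = 39.011 K
T = 12.0 + 39.011 = 51.011 °C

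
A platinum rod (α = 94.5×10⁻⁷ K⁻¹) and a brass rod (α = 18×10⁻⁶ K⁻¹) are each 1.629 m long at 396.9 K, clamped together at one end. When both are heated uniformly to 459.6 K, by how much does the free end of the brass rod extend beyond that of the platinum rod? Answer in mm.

0.873 mm

ΔT = 62.7 K
platinum: ΔL = 94.5×10⁻⁷ × 1.629 m × 62.7 = 9.6521×10⁻⁴ m = 0.96521 mm
brass: ΔL = 18×10⁻⁶ × 1.629 m × 62.7 = 1.8385×10⁻³ m = 1.8385 mm
difference = 1.8385 − 0.96521 = 0.87329 mm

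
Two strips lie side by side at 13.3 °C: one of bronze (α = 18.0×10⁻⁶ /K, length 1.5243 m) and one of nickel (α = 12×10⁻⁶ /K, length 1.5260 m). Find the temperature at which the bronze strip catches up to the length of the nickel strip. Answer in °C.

Equal length when α₁L₁ΔT − α₂L₂ΔT = L₂ − L₁ = 1.70×10⁻³ m
α₁L₁ = 2.74374×10⁻⁵, α₂L₂ = 1.8312×10⁻⁵ → Δ(αL) = 9.1254×10⁻⁶ m/K
ΔT = 1.70×10⁻³ / 9.1254×10⁻⁶ = 186.293 K, so T = 13.3 + 186.293 = 199.593 °C

T = 199.6 °C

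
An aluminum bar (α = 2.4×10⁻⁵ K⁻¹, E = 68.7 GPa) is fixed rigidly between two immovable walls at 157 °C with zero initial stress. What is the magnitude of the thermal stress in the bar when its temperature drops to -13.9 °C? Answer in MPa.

Fully constrained: the free strain ε = αΔT is blocked, so σ = Eε = EαΔT.
|ΔT| = 170.9 K
σ = 68.7×10⁹ × 2.4×10⁻⁵ × 170.9 = 2.82×10⁸ Pa

σ = 282 MPa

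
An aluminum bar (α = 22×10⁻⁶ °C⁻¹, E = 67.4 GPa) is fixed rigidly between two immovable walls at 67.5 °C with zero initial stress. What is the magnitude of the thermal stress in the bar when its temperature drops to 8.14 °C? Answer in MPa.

Fully constrained: the free strain ε = αΔT is blocked, so σ = Eε = EαΔT.
|ΔT| = 59.36 K
σ = 67.4×10⁹ × 22×10⁻⁶ × 59.36 = 8.80×10⁷ Pa

σ = 88.0 MPa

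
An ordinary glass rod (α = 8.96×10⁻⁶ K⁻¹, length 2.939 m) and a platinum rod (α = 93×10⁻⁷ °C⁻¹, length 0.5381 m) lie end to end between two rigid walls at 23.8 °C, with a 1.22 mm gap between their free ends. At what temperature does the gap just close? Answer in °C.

Gap closes when ΔL₁ + ΔL₂ = 1.22 mm = 1.22×10⁻³ m
(α₁L₁ + α₂L₂)ΔT = g
α₁L₁ + α₂L₂ = 8.96×10⁻⁶×2.939 + 93×10⁻⁷×0.5381 = 3.133777×10⁻⁵ m/K
ΔT = 1.22×10⁻³ / 3.133777×10⁻⁵ = 38.931 K
T = 23.8 + 38.931 = 62.731 °C

T = 62.7 °C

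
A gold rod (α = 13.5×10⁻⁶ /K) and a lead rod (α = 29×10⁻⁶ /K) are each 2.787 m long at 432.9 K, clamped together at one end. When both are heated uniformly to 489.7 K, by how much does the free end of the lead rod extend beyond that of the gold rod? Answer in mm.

ΔT = 56.8 K
gold: ΔL = 13.5×10⁻⁶ × 2.787 m × 56.8 = 2.1371×10⁻³ m = 2.1371 mm
lead: ΔL = 29×10⁻⁶ × 2.787 m × 56.8 = 4.5907×10⁻³ m = 4.5907 mm
difference = 4.5907 − 2.1371 = 2.4536 mm

2.45 mm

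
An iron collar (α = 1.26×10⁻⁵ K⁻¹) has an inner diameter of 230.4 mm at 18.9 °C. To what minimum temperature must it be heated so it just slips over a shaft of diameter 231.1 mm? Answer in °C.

Required Δd = 231.1 − 230.4 = 0.7 mm
Δd = αd₀ΔT ⇒ ΔT = Δd/(αd₀) = 0.7 / (1.26×10⁻⁵ × 230.4) = 241.13 K
T_min = 18.9 + 241.13 = 260.03 °C

T = 260 °C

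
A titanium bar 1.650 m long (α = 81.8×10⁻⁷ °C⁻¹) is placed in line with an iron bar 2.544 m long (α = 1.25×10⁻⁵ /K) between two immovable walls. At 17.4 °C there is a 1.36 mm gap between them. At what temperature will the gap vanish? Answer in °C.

α₁L₁ = 1.3497×10⁻⁵ m/K, α₂L₂ = 3.180×10⁻⁵ m/K → total 4.5297×10⁻⁵ m/K
ΔT = g/(α₁L₁+α₂L₂) = 1.36×10⁻³ / 4.5297×10⁻⁵ = 30.024 K
T = 17.4 + 30.024 = 47.424 °C

T = 47.4 °C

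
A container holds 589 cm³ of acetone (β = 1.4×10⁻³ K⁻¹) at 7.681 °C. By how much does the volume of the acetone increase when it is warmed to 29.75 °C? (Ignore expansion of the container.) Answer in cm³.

ΔV = 18.2 cm³

|ΔT| = |29.75 − 7.681| = 22.069 K
ΔV = βV₀ΔT = (1.4×10⁻³)(589)(22.069) = 18.2 cm³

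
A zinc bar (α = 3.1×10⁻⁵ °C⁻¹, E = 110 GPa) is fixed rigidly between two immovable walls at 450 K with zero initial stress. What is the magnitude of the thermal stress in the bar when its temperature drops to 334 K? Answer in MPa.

σ = 396 MPa

Fully constrained: the free strain ε = αΔT is blocked, so σ = Eε = EαΔT.
|ΔT| = 116 K
σ = 110×10⁹ × 3.1×10⁻⁵ × 116 = 3.96×10⁸ Pa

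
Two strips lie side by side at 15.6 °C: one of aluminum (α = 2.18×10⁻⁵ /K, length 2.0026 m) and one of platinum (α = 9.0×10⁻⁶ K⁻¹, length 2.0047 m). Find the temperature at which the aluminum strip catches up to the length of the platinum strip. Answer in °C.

T = 97.59 °C

L₁(1 + α₁ΔT) = L₂(1 + α₂ΔT) ⇒ ΔT = (L₂ − L₁)/(α₁L₁ − α₂L₂)
L₂ − L₁ = 2.0047 − 2.0026 = 2.10×10⁻³ m
α₁L₁ − α₂L₂ = 2.18×10⁻⁵×2.0026 − 9.0×10⁻⁶×2.0047 = 2.561438×10⁻⁵ m/K
ΔT = 2.10×10⁻³ / 2.561438×10⁻⁵ = 81.9852 K
T = 15.6 + 81.9852 = 97.5852 °C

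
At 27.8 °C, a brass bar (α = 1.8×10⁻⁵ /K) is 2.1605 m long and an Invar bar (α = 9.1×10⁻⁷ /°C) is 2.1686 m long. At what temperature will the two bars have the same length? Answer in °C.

Equal length when α₁L₁ΔT − α₂L₂ΔT = L₂ − L₁ = 8.10×10⁻³ m
α₁L₁ = 3.8889×10⁻⁵, α₂L₂ = 1.973426×10⁻⁶ → Δ(αL) = 3.6915574×10⁻⁵ m/K
ΔT = 8.10×10⁻³ / 3.6915574×10⁻⁵ = 219.420 K, so T = 27.8 + 219.420 = 247.220 °C

T = 247.2 °C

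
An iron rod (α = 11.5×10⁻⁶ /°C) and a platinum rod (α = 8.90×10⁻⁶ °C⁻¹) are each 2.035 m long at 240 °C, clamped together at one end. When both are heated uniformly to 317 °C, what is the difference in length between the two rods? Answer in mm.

0.407 mm

ΔT = 77 K
iron: ΔL = 11.5×10⁻⁶ × 2.035 m × 77 = 1.8020×10⁻³ m = 1.8020 mm
platinum: ΔL = 8.90×10⁻⁶ × 2.035 m × 77 = 1.3946×10⁻³ m = 1.3946 mm
difference = 1.8020 − 1.3946 = 0.4074 mm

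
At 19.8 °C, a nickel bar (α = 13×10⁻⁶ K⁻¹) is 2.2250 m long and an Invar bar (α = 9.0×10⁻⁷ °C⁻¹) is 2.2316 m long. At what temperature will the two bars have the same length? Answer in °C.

T = 265.0 °C

Equal length when α₁L₁ΔT − α₂L₂ΔT = L₂ − L₁ = 6.60×10⁻³ m
α₁L₁ = 2.8925×10⁻⁵, α₂L₂ = 2.00844×10⁻⁶ → Δ(αL) = 2.691656×10⁻⁵ m/K
ΔT = 6.60×10⁻³ / 2.691656×10⁻⁵ = 245.202 K, so T = 19.8 + 245.202 = 265.002 °C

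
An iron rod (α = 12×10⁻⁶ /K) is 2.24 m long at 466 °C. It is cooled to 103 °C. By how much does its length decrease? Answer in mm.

ΔL = 9.76 mm

|ΔT| = |103 − 466| = 363 K
ΔL = αL₀ΔT = (12×10⁻⁶)(2.24)(363) = 9.76×10⁻³ m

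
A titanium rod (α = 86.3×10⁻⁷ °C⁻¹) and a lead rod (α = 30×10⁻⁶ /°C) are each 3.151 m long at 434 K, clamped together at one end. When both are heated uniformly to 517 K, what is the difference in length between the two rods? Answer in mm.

ΔT = 83 K
titanium: ΔL = 86.3×10⁻⁷ × 3.151 m × 83 = 2.2570×10⁻³ m = 2.2570 mm
lead: ΔL = 30×10⁻⁶ × 3.151 m × 83 = 7.8460×10⁻³ m = 7.8460 mm
difference = 7.8460 − 2.2570 = 5.589 mm

5.59 mm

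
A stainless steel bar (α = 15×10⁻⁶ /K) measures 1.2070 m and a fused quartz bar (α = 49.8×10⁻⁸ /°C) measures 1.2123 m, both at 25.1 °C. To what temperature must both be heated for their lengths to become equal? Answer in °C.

L₁(1 + α₁ΔT) = L₂(1 + α₂ΔT) ⇒ ΔT = (L₂ − L₁)/(α₁L₁ − α₂L₂)
L₂ − L₁ = 1.2123 − 1.2070 = 5.30×10⁻³ m
α₁L₁ − α₂L₂ = 15×10⁻⁶×1.2070 − 49.8×10⁻⁸×1.2123 = 1.75012746×10⁻⁵ m/K
ΔT = 5.30×10⁻³ / 1.75012746×10⁻⁵ = 302.835 K
T = 25.1 + 302.835 = 327.935 °C

T = 327.9 °C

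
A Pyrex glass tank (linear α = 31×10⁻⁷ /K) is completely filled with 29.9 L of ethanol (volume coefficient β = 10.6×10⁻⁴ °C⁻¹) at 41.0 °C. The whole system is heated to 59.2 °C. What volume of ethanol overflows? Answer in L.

0.572 L

The tank also expands: β_container ≈ 3α = 9.3×10⁻⁶ /K
Net overflow = V₀(β_liq − 3α_cont)ΔT
β − 3α = 1.06×10⁻³ − 9.3×10⁻⁶ = 1.0507×10⁻³ /K; ΔT = 18.2 K
ΔV = 29.9 × 1.0507×10⁻³ × 18.2 = 0.572 L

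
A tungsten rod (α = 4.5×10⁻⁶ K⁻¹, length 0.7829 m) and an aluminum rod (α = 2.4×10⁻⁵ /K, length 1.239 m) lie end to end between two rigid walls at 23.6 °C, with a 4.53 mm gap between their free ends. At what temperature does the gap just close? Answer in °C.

α₁L₁ = 3.52305×10⁻⁶ m/K, α₂L₂ = 2.9736×10⁻⁵ m/K → total 3.325905×10⁻⁵ m/K
ΔT = g/(α₁L₁+α₂L₂) = 4.53×10⁻³ / 3.325905×10⁻⁵ = 136.20 K
T = 23.6 + 136.20 = 159.80 °C

T = 160 °C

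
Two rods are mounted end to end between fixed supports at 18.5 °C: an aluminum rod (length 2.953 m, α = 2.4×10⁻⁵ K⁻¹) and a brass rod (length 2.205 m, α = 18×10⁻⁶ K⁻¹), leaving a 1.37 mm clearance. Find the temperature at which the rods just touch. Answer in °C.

T = 30.9 °C

α₁L₁ = 7.0872×10⁻⁵ m/K, α₂L₂ = 3.969×10⁻⁵ m/K → total 1.10562×10⁻⁴ m/K
ΔT = g/(α₁L₁+α₂L₂) = 1.37×10⁻³ / 1.10562×10⁻⁴ = 12.391 K
T = 18.5 + 12.391 = 30.891 °C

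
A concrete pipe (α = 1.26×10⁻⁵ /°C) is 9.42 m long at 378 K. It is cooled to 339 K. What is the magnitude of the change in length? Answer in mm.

|ΔT| = |339 − 378| = 39 K
ΔL = αL₀ΔT = (1.26×10⁻⁵)(9.42)(39) = 4.63×10⁻³ m

ΔL = 4.63 mm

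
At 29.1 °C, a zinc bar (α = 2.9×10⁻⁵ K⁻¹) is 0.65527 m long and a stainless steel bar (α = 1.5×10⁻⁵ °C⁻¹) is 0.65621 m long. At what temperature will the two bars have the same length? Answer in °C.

L₁(1 + α₁ΔT) = L₂(1 + α₂ΔT) ⇒ ΔT = (L₂ − L₁)/(α₁L₁ − α₂L₂)
L₂ − L₁ = 0.65621 − 0.65527 = 9.40×10⁻⁴ m
α₁L₁ − α₂L₂ = 2.9×10⁻⁵×0.65527 − 1.5×10⁻⁵×0.65621 = 9.15968×10⁻⁶ m/K
ΔT = 9.40×10⁻⁴ / 9.15968×10⁻⁶ = 102.624 K
T = 29.1 + 102.624 = 131.724 °C

T = 131.7 °C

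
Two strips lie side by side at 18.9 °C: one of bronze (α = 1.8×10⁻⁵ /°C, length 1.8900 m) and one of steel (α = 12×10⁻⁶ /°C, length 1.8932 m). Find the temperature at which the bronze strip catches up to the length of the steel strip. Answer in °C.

T = 302.0 °C

Equal length when α₁L₁ΔT − α₂L₂ΔT = L₂ − L₁ = 3.20×10⁻³ m
α₁L₁ = 3.402×10⁻⁵, α₂L₂ = 2.27184×10⁻⁵ → Δ(αL) = 1.13016×10⁻⁵ m/K
ΔT = 3.20×10⁻³ / 1.13016×10⁻⁵ = 283.146 K, so T = 18.9 + 283.146 = 302.046 °C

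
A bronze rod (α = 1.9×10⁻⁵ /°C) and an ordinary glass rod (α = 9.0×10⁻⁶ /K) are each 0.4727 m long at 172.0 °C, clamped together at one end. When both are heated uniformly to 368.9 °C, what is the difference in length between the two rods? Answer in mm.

ΔT = 196.9 K
bronze: ΔL = 1.9×10⁻⁵ × 0.4727 m × 196.9 = 1.7684×10⁻³ m = 1.7684 mm
ordinary glass: ΔL = 9.0×10⁻⁶ × 0.4727 m × 196.9 = 8.3767×10⁻⁴ m = 0.83767 mm
difference = 1.7684 − 0.83767 = 0.93073 mm

0.931 mm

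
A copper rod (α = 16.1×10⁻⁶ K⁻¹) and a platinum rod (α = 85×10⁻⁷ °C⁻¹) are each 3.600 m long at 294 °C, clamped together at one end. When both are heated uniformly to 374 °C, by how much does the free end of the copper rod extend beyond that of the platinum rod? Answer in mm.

ΔT = 80 K
copper: ΔL = 16.1×10⁻⁶ × 3.600 m × 80 = 4.6368×10⁻³ m = 4.6368 mm
platinum: ΔL = 85×10⁻⁷ × 3.600 m × 80 = 2.4480×10⁻³ m = 2.4480 mm
difference = 4.6368 − 2.4480 = 2.1888 mm

2.19 mm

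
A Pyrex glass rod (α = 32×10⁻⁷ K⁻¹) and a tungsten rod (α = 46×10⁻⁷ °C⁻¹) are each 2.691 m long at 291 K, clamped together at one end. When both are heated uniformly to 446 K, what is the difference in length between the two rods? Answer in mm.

0.584 mm

ΔT = 155 K
Pyrex glass: ΔL = 32×10⁻⁷ × 2.691 m × 155 = 1.3347×10⁻³ m = 1.3347 mm
tungsten: ΔL = 46×10⁻⁷ × 2.691 m × 155 = 1.9187×10⁻³ m = 1.9187 mm
difference = 1.9187 − 1.3347 = 0.5840 mm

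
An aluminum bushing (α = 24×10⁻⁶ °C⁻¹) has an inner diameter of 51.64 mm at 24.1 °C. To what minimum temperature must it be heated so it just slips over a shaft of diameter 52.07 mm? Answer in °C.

Required Δd = 52.07 − 51.64 = 0.43 mm
Δd = αd₀ΔT ⇒ ΔT = Δd/(αd₀) = 0.43 / (24×10⁻⁶ × 51.64) = 346.95 K
T_min = 24.1 + 346.95 = 371.05 °C

T = 371 °C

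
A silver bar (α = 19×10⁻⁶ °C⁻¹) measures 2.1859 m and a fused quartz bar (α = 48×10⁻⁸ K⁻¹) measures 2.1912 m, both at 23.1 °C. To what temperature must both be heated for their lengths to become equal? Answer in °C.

T = 154.0 °C

L₁(1 + α₁ΔT) = L₂(1 + α₂ΔT) ⇒ ΔT = (L₂ − L₁)/(α₁L₁ − α₂L₂)
L₂ − L₁ = 2.1912 − 2.1859 = 5.30×10⁻³ m
α₁L₁ − α₂L₂ = 19×10⁻⁶×2.1859 − 48×10⁻⁸×2.1912 = 4.0480324×10⁻⁵ m/K
ΔT = 5.30×10⁻³ / 4.0480324×10⁻⁵ = 130.928 K
T = 23.1 + 130.928 = 154.028 °C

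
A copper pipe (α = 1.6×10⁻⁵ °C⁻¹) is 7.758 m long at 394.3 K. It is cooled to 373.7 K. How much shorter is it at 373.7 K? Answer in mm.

|ΔT| = |373.7 − 394.3| = 20.6 K
ΔL = αL₀ΔT = (1.6×10⁻⁵)(7.758)(20.6) = 2.56×10⁻³ m

ΔL = 2.56 mm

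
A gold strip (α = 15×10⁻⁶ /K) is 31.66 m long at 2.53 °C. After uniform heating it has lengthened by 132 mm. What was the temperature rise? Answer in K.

ΔL = αL₀ΔT ⇒ ΔT = ΔL / (αL₀)
ΔT = 132×10⁻³ m / (15×10⁻⁶ × 31.66 m) = 277.95 K

ΔT = 278 K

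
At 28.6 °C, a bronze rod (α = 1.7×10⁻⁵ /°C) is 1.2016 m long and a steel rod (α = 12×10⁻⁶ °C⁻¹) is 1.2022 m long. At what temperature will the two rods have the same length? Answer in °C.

T = 128.6 °C

Equal length when α₁L₁ΔT − α₂L₂ΔT = L₂ − L₁ = 6.00×10⁻⁴ m
α₁L₁ = 2.04272×10⁻⁵, α₂L₂ = 1.44264×10⁻⁵ → Δ(αL) = 6.0008×10⁻⁶ m/K
ΔT = 6.00×10⁻⁴ / 6.0008×10⁻⁶ = 99.987 K, so T = 28.6 + 99.987 = 128.587 °C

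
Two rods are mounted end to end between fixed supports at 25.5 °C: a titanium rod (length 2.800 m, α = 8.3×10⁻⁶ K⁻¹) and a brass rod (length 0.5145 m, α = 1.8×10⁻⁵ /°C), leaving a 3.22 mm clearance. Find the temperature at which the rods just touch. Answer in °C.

T = 125 °C

Gap closes when ΔL₁ + ΔL₂ = 3.22 mm = 3.22×10⁻³ m
(α₁L₁ + α₂L₂)ΔT = g
α₁L₁ + α₂L₂ = 8.3×10⁻⁶×2.800 + 1.8×10⁻⁵×0.5145 = 3.2501×10⁻⁵ m/K
ΔT = 3.22×10⁻³ / 3.2501×10⁻⁵ = 99.07 K
T = 25.5 + 99.07 = 124.57 °C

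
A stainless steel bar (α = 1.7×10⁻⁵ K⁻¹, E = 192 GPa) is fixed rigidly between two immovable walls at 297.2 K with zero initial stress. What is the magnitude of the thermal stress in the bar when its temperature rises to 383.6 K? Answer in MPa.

σ = 282 MPa

Fully constrained: the free strain ε = αΔT is blocked, so σ = Eε = EαΔT.
|ΔT| = 86.4 K
σ = 192×10⁹ × 1.7×10⁻⁵ × 86.4 = 2.82×10⁸ Pa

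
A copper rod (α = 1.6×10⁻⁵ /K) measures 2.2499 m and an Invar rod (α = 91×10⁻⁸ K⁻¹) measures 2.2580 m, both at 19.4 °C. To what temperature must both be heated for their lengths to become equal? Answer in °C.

Equal length when α₁L₁ΔT − α₂L₂ΔT = L₂ − L₁ = 8.10×10⁻³ m
α₁L₁ = 3.59984×10⁻⁵, α₂L₂ = 2.05478×10⁻⁶ → Δ(αL) = 3.394362×10⁻⁵ m/K
ΔT = 8.10×10⁻³ / 3.394362×10⁻⁵ = 238.631 K, so T = 19.4 + 238.631 = 258.031 °C

T = 258.0 °C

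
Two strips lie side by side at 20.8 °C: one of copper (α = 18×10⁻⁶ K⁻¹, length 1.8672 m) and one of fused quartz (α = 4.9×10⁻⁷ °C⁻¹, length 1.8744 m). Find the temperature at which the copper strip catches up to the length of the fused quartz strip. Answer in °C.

T = 241.0 °C

L₁(1 + α₁ΔT) = L₂(1 + α₂ΔT) ⇒ ΔT = (L₂ − L₁)/(α₁L₁ − α₂L₂)
L₂ − L₁ = 1.8744 − 1.8672 = 7.20×10⁻³ m
α₁L₁ − α₂L₂ = 18×10⁻⁶×1.8672 − 4.9×10⁻⁷×1.8744 = 3.2691144×10⁻⁵ m/K
ΔT = 7.20×10⁻³ / 3.2691144×10⁻⁵ = 220.243 K
T = 20.8 + 220.243 = 241.043 °C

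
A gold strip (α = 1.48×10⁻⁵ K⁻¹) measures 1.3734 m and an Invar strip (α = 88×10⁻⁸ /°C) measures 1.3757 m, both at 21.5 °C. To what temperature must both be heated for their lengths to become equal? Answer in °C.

T = 141.8 °C

L₁(1 + α₁ΔT) = L₂(1 + α₂ΔT) ⇒ ΔT = (L₂ − L₁)/(α₁L₁ − α₂L₂)
L₂ − L₁ = 1.3757 − 1.3734 = 2.30×10⁻³ m
α₁L₁ − α₂L₂ = 1.48×10⁻⁵×1.3734 − 88×10⁻⁸×1.3757 = 1.9115704×10⁻⁵ m/K
ΔT = 2.30×10⁻³ / 1.9115704×10⁻⁵ = 120.320 K
T = 21.5 + 120.320 = 141.820 °C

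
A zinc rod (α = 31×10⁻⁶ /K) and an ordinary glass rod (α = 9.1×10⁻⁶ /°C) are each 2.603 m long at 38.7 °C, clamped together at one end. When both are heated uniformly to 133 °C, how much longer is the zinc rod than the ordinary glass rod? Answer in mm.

5.38 mm

ΔT = 94.3 K
zinc: ΔL = 31×10⁻⁶ × 2.603 m × 94.3 = 7.6093×10⁻³ m = 7.6093 mm
ordinary glass: ΔL = 9.1×10⁻⁶ × 2.603 m × 94.3 = 2.2337×10⁻³ m = 2.2337 mm
difference = 7.6093 − 2.2337 = 5.3756 mm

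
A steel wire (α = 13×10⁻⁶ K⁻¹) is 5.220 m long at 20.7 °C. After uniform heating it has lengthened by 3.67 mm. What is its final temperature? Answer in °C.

ΔL = αL₀ΔT ⇒ ΔT = ΔL / (αL₀)
ΔT = 3.67×10⁻³ m / (13×10⁻⁶ × 5.220 m) = 54.082 K
T = 20.7 + 54.082 = 74.782 °C

T = 74.8 °C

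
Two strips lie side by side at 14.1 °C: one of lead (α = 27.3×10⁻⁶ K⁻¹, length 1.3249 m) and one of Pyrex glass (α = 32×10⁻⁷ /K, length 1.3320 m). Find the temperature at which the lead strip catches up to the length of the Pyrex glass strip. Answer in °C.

T = 236.6 °C

L₁(1 + α₁ΔT) = L₂(1 + α₂ΔT) ⇒ ΔT = (L₂ − L₁)/(α₁L₁ − α₂L₂)
L₂ − L₁ = 1.3320 − 1.3249 = 7.10×10⁻³ m
α₁L₁ − α₂L₂ = 27.3×10⁻⁶×1.3249 − 32×10⁻⁷×1.3320 = 3.190737×10⁻⁵ m/K
ΔT = 7.10×10⁻³ / 3.190737×10⁻⁵ = 222.519 K
T = 14.1 + 222.519 = 236.619 °C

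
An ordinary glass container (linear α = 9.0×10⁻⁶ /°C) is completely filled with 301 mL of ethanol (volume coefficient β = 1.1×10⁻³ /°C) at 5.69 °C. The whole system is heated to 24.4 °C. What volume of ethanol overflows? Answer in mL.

The container also expands: β_container ≈ 3α = 2.7×10⁻⁵ /K
Net overflow = V₀(β_liq − 3α_cont)ΔT
β − 3α = 1.10×10⁻³ − 2.7×10⁻⁵ = 1.073×10⁻³ /K; ΔT = 18.71 K
ΔV = 301 × 1.073×10⁻³ × 18.71 = 6.04 mL

6.04 mL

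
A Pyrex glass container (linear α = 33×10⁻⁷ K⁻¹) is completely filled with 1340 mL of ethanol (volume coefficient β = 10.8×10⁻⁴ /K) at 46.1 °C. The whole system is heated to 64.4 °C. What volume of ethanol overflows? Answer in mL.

The container also expands: β_container ≈ 3α = 9.9×10⁻⁶ /K
Net overflow = V₀(β_liq − 3α_cont)ΔT
β − 3α = 1.08×10⁻³ − 9.9×10⁻⁶ = 1.0701×10⁻³ /K; ΔT = 18.3 K
ΔV = 1340 × 1.0701×10⁻³ × 18.3 = 26.2 mL

26.2 mL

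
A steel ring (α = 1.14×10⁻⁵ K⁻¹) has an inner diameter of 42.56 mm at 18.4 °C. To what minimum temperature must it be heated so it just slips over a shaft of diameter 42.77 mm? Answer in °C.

T = 451 °C

Required Δd = 42.77 − 42.56 = 0.21 mm
Δd = αd₀ΔT ⇒ ΔT = Δd/(αd₀) = 0.21 / (1.14×10⁻⁵ × 42.56) = 432.83 K
T_min = 18.4 + 432.83 = 451.23 °C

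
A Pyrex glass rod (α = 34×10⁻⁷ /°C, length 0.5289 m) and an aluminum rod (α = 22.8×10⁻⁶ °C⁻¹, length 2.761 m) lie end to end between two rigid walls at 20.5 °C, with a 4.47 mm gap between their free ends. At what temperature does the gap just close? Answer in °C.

T = 89.5 °C

Gap closes when ΔL₁ + ΔL₂ = 4.47 mm = 4.47×10⁻³ m
(α₁L₁ + α₂L₂)ΔT = g
α₁L₁ + α₂L₂ = 34×10⁻⁷×0.5289 + 22.8×10⁻⁶×2.761 = 6.474906×10⁻⁵ m/K
ΔT = 4.47×10⁻³ / 6.474906×10⁻⁵ = 69.036 K
T = 20.5 + 69.036 = 89.536 °C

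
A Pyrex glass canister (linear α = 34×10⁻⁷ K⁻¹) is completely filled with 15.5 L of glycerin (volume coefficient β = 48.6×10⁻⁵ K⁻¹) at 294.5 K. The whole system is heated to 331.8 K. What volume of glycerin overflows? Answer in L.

The canister also expands: β_container ≈ 3α = 1.02×10⁻⁵ /K
Net overflow = V₀(β_liq − 3α_cont)ΔT
β − 3α = 4.86×10⁻⁴ − 1.02×10⁻⁵ = 4.758×10⁻⁴ /K; ΔT = 37.3 K
ΔV = 15.5 × 4.758×10⁻⁴ × 37.3 = 0.275 L

0.275 L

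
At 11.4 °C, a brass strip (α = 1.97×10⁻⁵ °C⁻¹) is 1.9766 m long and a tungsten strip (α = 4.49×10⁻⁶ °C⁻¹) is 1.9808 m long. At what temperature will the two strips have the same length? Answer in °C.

T = 151.2 °C

L₁(1 + α₁ΔT) = L₂(1 + α₂ΔT) ⇒ ΔT = (L₂ − L₁)/(α₁L₁ − α₂L₂)
L₂ − L₁ = 1.9808 − 1.9766 = 4.20×10⁻³ m
α₁L₁ − α₂L₂ = 1.97×10⁻⁵×1.9766 − 4.49×10⁻⁶×1.9808 = 3.0045228×10⁻⁵ m/K
ΔT = 4.20×10⁻³ / 3.0045228×10⁻⁵ = 139.789 K
T = 11.4 + 139.789 = 151.189 °C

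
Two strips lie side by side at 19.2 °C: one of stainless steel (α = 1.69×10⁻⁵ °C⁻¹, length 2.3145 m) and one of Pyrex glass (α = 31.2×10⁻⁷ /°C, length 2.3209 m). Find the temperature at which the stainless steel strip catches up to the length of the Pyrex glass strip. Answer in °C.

Equal length when α₁L₁ΔT − α₂L₂ΔT = L₂ − L₁ = 6.40×10⁻³ m
α₁L₁ = 3.911505×10⁻⁵, α₂L₂ = 7.241208×10⁻⁶ → Δ(αL) = 3.1873842×10⁻⁵ m/K
ΔT = 6.40×10⁻³ / 3.1873842×10⁻⁵ = 200.792 K, so T = 19.2 + 200.792 = 219.992 °C

T = 220.0 °C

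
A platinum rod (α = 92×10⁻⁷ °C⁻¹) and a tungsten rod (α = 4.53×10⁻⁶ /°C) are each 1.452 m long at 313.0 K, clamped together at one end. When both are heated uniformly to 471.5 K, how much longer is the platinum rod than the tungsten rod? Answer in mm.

1.07 mm

ΔT = 158.5 K
platinum: ΔL = 92×10⁻⁷ × 1.452 m × 158.5 = 2.1173×10⁻³ m = 2.1173 mm
tungsten: ΔL = 4.53×10⁻⁶ × 1.452 m × 158.5 = 1.0425×10⁻³ m = 1.0425 mm
difference = 2.1173 − 1.0425 = 1.0748 mm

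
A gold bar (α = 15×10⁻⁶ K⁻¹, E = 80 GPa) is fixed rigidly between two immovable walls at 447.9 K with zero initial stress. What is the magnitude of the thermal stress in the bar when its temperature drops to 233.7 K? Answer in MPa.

Fully constrained: the free strain ε = αΔT is blocked, so σ = Eε = EαΔT.
|ΔT| = 214.2 K
σ = 80.0×10⁹ × 15×10⁻⁶ × 214.2 = 2.57×10⁸ Pa

σ = 257 MPa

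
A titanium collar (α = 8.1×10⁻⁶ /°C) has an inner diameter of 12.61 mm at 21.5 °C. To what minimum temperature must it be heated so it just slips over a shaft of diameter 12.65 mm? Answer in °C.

T = 413 °C

Required Δd = 12.65 − 12.61 = 0.04 mm
Δd = αd₀ΔT ⇒ ΔT = Δd/(αd₀) = 0.04 / (8.1×10⁻⁶ × 12.61) = 391.62 K
T_min = 21.5 + 391.62 = 413.12 °C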